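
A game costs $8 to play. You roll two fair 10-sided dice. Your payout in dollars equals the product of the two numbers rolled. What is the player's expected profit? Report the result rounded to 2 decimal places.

$22.25

Distribution of the product of the two numbers rolled: 1 w.p. 1/100, 2 w.p. 1/50, 3 w.p. 1/50, 4 w.p. 3/100, 5 w.p. 1/50, 6 w.p. 1/25, …
E[payout] = (1/100)·1 + (1/50)·2 + (1/50)·3 + (3/100)·4 + (1/50)·5 + (1/25)·6 + (1/50)·7 + (1/25)·8 + (3/100)·9 + (1/25)·10 + (1/25)·12 + (1/50)·14 + (1/50)·15 + (3/100)·16 + (1/25)·18 + (1/25)·20 + (1/50)·21 + (1/25)·24 + (1/100)·25 + (1/50)·27 + (1/50)·28 + (1/25)·30 + (1/50)·32 + (1/50)·35 + (3/100)·36 + (1/25)·40 + (1/50)·42 + (1/50)·45 + (1/50)·48 + (1/100)·49 + (1/50)·50 + (1/50)·54 + (1/50)·56 + (1/50)·60 + (1/50)·63 + (1/100)·64 + (1/50)·70 + (1/50)·72 + (1/50)·80 + (1/100)·81 + (1/50)·90 + (1/100)·100 = 121/4
Expected profit = 121/4 − 8 = 89/4 ≈ $22.25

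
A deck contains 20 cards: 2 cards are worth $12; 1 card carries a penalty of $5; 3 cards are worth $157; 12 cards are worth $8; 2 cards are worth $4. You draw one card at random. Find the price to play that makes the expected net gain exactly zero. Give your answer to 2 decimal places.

E[payout] = (2/20)·12 + (1/20)·(-5) + (3/20)·157 + (12/20)·8 + (2/20)·4 = 297/10
Fair fee = E[payout] = 297/10 ≈ $29.70

$29.70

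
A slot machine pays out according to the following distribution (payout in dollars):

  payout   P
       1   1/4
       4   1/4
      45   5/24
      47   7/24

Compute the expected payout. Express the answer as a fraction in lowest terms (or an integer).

E[X] = (1/4)·1 + (1/4)·4 + (5/24)·45 + (7/24)·47
     = 73/3

73/3 dollars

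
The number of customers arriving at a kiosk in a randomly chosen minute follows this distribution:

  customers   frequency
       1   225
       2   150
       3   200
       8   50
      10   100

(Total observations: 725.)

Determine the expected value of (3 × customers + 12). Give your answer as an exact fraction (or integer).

651/29

Total = 725, so P(customers=1) = 225/725, etc.
E[3x+12] = (9/29)·15 + (6/29)·18 + (8/29)·21 + (2/29)·36 + (4/29)·42
     = 651/29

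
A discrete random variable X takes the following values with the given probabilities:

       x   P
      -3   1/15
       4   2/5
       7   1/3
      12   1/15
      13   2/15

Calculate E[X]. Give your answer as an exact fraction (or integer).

E[X] = (1/15)·(-3) + (2/5)·4 + (1/3)·7 + (1/15)·12 + (2/15)·13
     = 94/15

94/15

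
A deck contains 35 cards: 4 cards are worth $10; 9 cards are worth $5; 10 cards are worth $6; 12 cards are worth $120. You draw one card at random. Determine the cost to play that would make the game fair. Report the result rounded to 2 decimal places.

E[payout] = (4/35)·10 + (9/35)·5 + (10/35)·6 + (12/35)·120 = 317/7
Fair fee = E[payout] = 317/7 ≈ $45.29

$45.29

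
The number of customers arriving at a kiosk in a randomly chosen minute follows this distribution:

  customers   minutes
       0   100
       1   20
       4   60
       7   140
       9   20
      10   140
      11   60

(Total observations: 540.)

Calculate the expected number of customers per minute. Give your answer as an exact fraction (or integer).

58/9

Total = 540, so P(customers=0) = 100/540, etc.
E[X] = (5/27)·0 + (1/27)·1 + (1/9)·4 + (7/27)·7 + (1/27)·9 + (7/27)·10 + (1/9)·11
     = 58/9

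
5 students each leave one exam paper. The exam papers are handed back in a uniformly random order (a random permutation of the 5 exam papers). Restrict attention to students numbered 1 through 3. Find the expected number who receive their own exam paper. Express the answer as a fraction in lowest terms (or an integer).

Let Xᵢ = 1 if person i gets their own exam paper. For each i, P(Xᵢ=1) = 1/5.
By linearity of expectation, E[X₁+…+X_3] = 3·(1/5) = 3/5.

3/5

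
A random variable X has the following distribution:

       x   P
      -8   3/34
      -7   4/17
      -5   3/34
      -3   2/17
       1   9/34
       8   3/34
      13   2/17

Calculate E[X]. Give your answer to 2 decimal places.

E[X] = (3/34)·(-8) + (4/17)·(-7) + (3/34)·(-5) + (2/17)·(-3) + (9/34)·1 + (3/34)·8 + (2/17)·13
     = -11/17 ≈ -0.65

-0.65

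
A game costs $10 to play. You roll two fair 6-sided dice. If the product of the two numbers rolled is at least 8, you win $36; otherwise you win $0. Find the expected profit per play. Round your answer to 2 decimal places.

$12.00

E[payout] = (7/18)·0 + (11/18)·36 = 22
Expected profit = 22 − 10 = 12 ≈ $12.00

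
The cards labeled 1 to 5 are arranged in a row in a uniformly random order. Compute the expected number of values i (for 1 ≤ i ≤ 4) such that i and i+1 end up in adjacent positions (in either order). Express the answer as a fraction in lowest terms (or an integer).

For each i ∈ {1,…,4}, let Xᵢ = 1 if i and i+1 are adjacent. P(Xᵢ=1) = 2·(5−1)!/5! = 2/5.
By linearity, E[ΣXᵢ] = (4)·(2/5) = 8/5.

8/5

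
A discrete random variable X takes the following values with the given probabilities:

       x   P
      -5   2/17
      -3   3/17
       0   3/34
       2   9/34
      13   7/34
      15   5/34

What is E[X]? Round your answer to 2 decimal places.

E[X] = (2/17)·(-5) + (3/17)·(-3) + (3/34)·0 + (9/34)·2 + (7/34)·13 + (5/34)·15
     = 73/17 ≈ 4.29

4.29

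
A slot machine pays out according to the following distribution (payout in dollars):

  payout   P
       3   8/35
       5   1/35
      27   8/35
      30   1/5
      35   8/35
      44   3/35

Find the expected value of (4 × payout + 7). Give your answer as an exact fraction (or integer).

3713/35

E[4x+7] = (8/35)·19 + (1/35)·27 + (8/35)·115 + (1/5)·127 + (8/35)·147 + (3/35)·183
     = 3713/35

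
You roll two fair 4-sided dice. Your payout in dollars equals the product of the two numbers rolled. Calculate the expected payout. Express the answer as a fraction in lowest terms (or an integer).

Distribution of the product of the two numbers rolled: 1 w.p. 1/16, 2 w.p. 1/8, 3 w.p. 1/8, 4 w.p. 3/16, 6 w.p. 1/8, 8 w.p. 1/8, …
E[payout] = (1/16)·1 + (1/8)·2 + (1/8)·3 + (3/16)·4 + (1/8)·6 + (1/8)·8 + (1/16)·9 + (1/8)·12 + (1/16)·16 = 25/4

25/4 dollars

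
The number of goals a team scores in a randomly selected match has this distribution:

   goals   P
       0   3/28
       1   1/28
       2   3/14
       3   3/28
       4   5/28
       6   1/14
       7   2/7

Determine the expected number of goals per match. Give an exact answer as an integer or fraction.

55/14

E[X] = (3/28)·0 + (1/28)·1 + (3/14)·2 + (3/28)·3 + (5/28)·4 + (1/14)·6 + (2/7)·7
     = 55/14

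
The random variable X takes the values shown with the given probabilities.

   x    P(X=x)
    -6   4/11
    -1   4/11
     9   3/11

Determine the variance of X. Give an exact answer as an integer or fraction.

4300/121

E[X] = (4/11)·(-6) + (4/11)·(-1) + (3/11)·9 = -1/11
E[X²] = (4/11)·36 + (4/11)·1 + (3/11)·81 = 391/11
Var(X) = 391/11 − (-1/11)² = 4300/121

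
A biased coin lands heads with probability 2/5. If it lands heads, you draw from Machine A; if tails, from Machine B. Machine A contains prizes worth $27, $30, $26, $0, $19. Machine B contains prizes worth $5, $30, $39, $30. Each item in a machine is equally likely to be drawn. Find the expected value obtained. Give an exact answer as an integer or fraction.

594/25 dollars

E[X | Machine A] = (27 + 30 + 26 + 0 + 19)/5 = 102/5
E[X | Machine B] = (5 + 30 + 39 + 30)/4 = 26
E[X] = (2/5)·102/5 + (3/5)·26 = 594/25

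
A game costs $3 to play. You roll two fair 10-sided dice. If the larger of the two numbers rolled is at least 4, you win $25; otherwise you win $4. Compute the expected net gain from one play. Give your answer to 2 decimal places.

$20.11

E[payout] = (9/100)·4 + (91/100)·25 = 2311/100
Expected profit = 2311/100 − 3 = 2011/100 ≈ $20.11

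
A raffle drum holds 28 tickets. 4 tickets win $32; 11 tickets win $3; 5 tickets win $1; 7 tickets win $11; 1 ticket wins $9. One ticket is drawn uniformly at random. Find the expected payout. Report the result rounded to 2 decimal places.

E[payout] = (4/28)·32 + (11/28)·3 + (5/28)·1 + (7/28)·11 + (1/28)·9 = 9
≈ $9.00

$9.00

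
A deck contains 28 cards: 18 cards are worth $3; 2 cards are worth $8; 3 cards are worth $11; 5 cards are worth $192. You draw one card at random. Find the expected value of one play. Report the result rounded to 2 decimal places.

E[payout] = (18/28)·3 + (2/28)·8 + (3/28)·11 + (5/28)·192 = 1063/28
≈ $37.96

$37.96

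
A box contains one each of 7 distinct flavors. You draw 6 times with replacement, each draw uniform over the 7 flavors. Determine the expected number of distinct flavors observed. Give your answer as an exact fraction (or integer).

Let Xⱼ=1 if type j appears at least once. P(Xⱼ=1) = 1 − ((7−1)/7)^6 = 70993/117649.
E[#distinct] = 7·70993/117649 = 70993/16807.

70993/16807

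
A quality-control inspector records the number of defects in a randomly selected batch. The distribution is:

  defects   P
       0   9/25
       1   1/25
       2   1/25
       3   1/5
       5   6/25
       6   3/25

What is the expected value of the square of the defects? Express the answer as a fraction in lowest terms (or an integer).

E[X²] = (9/25)·0 + (1/25)·1 + (1/25)·4 + (1/5)·9 + (6/25)·25 + (3/25)·36
     = 308/25

308/25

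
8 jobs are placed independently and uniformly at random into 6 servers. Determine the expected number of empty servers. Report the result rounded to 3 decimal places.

Let Xⱼ=1 if server j is empty. P(Xⱼ=1) = ((6-1)/6)^8 = 390625/1679616.
By linearity, E[#empty] = 6·390625/1679616 = 390625/279936.
≈ 1.395

1.395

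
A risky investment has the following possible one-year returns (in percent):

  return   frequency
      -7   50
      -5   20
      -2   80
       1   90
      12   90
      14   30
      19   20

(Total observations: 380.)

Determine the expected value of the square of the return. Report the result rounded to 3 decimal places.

77.421

Total = 380, so P(return=-7) = 50/380, etc.
E[X²] = (5/38)·49 + (1/19)·25 + (4/19)·4 + (9/38)·1 + (9/38)·144 + (3/38)·196 + (1/19)·361
     = 1471/19 ≈ 77.421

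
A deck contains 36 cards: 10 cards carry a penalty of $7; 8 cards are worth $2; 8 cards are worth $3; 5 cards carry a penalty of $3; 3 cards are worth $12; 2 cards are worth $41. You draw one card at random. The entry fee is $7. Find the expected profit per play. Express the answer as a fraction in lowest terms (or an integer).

-179/36 dollars

E[payout] = (10/36)·(-7) + (8/36)·2 + (8/36)·3 + (5/36)·(-3) + (3/36)·12 + (2/36)·41 = 73/36
Expected profit = 73/36 − 7 = -179/36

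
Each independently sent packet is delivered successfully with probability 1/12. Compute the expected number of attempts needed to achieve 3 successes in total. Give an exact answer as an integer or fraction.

36

By linearity (sum of 3 independent geometric waits), E[trials] = 3/p = 3/(1/12) = 36.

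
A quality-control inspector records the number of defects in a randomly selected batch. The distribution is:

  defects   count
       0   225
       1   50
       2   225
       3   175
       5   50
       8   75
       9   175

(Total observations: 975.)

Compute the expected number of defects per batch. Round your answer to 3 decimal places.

Total = 975, so P(defects=0) = 225/975, etc.
E[X] = (3/13)·0 + (2/39)·1 + (3/13)·2 + (7/39)·3 + (2/39)·5 + (1/13)·8 + (7/39)·9
     = 46/13 ≈ 3.538

3.538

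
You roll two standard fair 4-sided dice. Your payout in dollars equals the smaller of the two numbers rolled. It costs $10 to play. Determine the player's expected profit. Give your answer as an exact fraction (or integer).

-65/8 dollars

Distribution of the smaller of the two numbers rolled: 1 w.p. 7/16, 2 w.p. 5/16, 3 w.p. 3/16, 4 w.p. 1/16
E[payout] = (7/16)·1 + (5/16)·2 + (3/16)·3 + (1/16)·4 = 15/8
Expected profit = 15/8 − 10 = -65/8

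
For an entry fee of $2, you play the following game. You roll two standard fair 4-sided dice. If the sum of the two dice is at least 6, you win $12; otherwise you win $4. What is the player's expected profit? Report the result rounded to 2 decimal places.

E[payout] = (5/8)·4 + (3/8)·12 = 7
Expected profit = 7 − 2 = 5 ≈ $5.00

$5.00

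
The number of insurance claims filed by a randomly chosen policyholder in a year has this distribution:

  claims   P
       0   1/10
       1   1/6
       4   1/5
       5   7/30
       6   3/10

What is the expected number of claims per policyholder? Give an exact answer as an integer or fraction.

E[X] = (1/10)·0 + (1/6)·1 + (1/5)·4 + (7/30)·5 + (3/10)·6
     = 59/15

59/15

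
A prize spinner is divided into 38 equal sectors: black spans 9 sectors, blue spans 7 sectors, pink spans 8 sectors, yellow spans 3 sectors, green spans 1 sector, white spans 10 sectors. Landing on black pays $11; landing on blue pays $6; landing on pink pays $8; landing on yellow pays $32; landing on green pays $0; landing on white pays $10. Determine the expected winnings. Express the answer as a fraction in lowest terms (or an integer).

E[payout] = (9/38)·11 + (7/38)·6 + (8/38)·8 + (3/38)·32 + (1/38)·0 + (10/38)·10 = 401/38

401/38 dollars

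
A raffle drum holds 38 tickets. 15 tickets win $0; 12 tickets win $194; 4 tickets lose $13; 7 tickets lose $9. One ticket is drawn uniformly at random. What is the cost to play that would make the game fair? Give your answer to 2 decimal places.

$58.24

E[payout] = (15/38)·0 + (12/38)·194 + (4/38)·(-13) + (7/38)·(-9) = 2213/38
Fair fee = E[payout] = 2213/38 ≈ $58.24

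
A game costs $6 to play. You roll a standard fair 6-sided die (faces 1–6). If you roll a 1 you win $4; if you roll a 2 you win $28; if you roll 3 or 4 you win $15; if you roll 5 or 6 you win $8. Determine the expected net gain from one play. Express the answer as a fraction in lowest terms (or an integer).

$7

E[payout] = (1/6)·4 + (1/3)·8 + (1/3)·15 + (1/6)·28 = 13
Expected profit = 13 − 6 = 7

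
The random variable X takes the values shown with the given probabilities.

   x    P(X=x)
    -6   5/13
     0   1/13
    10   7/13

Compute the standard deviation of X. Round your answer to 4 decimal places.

7.6305

E[X] = 40/13, E[X²] = 880/13
Var(X) = E[X²] − (E[X])² = 880/13 − 1600/169 = 9840/169
SD(X) = √(9840/169) ≈ 7.6305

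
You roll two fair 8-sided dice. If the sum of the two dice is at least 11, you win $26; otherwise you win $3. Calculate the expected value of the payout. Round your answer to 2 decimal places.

E[payout] = (43/64)·3 + (21/64)·26 = 675/64
≈ $10.55

$10.55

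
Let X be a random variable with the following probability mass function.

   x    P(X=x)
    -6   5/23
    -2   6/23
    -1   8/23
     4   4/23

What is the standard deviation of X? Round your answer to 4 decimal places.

E[X] = -34/23, E[X²] = 12
Var(X) = E[X²] − (E[X])² = 12 − 1156/529 = 5192/529
SD(X) = √(5192/529) ≈ 3.1328

3.1328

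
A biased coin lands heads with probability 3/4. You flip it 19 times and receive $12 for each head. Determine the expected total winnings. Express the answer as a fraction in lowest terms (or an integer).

$171

E[#heads] = 19·3/4 = 57/4 (linearity over flips).
E[winnings] = 12·57/4 = 171.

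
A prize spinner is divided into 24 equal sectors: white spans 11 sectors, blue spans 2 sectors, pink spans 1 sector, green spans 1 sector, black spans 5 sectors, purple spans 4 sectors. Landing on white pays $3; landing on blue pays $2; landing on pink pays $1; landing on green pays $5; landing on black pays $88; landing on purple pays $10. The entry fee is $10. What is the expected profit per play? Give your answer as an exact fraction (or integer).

283/24 dollars

E[payout] = (11/24)·3 + (2/24)·2 + (1/24)·1 + (1/24)·5 + (5/24)·88 + (4/24)·10 = 523/24
Expected profit = 523/24 − 10 = 283/24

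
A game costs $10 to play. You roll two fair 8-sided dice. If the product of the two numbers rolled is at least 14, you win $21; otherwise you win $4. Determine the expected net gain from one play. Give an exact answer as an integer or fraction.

E[payout] = (27/64)·4 + (37/64)·21 = 885/64
Expected profit = 885/64 − 10 = 245/64

245/64 dollars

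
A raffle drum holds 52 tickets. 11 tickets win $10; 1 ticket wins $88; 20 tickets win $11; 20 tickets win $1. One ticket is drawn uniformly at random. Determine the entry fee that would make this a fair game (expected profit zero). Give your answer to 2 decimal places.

E[payout] = (11/52)·10 + (1/52)·88 + (20/52)·11 + (20/52)·1 = 219/26
Fair fee = E[payout] = 219/26 ≈ $8.42

$8.42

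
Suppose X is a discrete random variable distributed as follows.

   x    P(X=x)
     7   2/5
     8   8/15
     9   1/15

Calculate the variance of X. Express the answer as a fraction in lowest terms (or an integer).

16/45

E[X] = (2/5)·7 + (8/15)·8 + (1/15)·9 = 23/3
E[X²] = (2/5)·49 + (8/15)·64 + (1/15)·81 = 887/15
Var(X) = 887/15 − (23/3)² = 16/45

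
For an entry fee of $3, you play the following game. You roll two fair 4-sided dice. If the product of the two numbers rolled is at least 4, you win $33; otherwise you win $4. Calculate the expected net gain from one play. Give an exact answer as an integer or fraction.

E[payout] = (5/16)·4 + (11/16)·33 = 383/16
Expected profit = 383/16 − 3 = 335/16

335/16 dollars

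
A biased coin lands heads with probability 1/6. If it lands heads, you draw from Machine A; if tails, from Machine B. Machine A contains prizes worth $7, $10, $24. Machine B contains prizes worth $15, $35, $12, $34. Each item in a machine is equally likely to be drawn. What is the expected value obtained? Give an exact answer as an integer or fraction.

E[X | Machine A] = (7 + 10 + 24)/3 = 41/3
E[X | Machine B] = (15 + 35 + 12 + 34)/4 = 24
E[X] = (1/6)·41/3 + (5/6)·24 = 401/18

401/18 dollars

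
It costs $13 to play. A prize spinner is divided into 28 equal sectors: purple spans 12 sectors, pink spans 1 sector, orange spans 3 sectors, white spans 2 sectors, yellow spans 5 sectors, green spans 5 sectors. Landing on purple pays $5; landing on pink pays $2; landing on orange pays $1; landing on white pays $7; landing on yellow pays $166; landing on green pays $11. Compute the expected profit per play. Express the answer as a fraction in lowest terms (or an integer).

150/7 dollars

E[payout] = (12/28)·5 + (1/28)·2 + (3/28)·1 + (2/28)·7 + (5/28)·166 + (5/28)·11 = 241/7
Expected profit = 241/7 − 13 = 150/7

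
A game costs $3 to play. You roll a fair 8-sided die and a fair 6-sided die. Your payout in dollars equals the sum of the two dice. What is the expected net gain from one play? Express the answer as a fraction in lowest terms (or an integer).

Distribution of the sum of the two dice: 2 w.p. 1/48, 3 w.p. 1/24, 4 w.p. 1/16, 5 w.p. 1/12, 6 w.p. 5/48, 7 w.p. 1/8, …
E[payout] = (1/48)·2 + (1/24)·3 + (1/16)·4 + (1/12)·5 + (5/48)·6 + (1/8)·7 + (1/8)·8 + (1/8)·9 + (5/48)·10 + (1/12)·11 + (1/16)·12 + (1/24)·13 + (1/48)·14 = 8
Expected profit = 8 − 3 = 5

$5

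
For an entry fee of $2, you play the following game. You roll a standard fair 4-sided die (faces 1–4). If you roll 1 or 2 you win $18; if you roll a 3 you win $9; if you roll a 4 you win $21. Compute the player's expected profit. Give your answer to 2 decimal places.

$14.50

E[payout] = (1/4)·9 + (1/2)·18 + (1/4)·21 = 33/2
Expected profit = 33/2 − 2 = 29/2 ≈ $14.50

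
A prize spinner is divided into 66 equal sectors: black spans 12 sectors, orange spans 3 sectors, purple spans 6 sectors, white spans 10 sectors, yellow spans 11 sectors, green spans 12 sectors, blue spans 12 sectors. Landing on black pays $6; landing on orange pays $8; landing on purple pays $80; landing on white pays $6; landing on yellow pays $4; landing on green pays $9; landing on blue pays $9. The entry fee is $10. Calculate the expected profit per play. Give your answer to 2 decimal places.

$3.58

E[payout] = (12/66)·6 + (3/66)·8 + (6/66)·80 + (10/66)·6 + (11/66)·4 + (12/66)·9 + (12/66)·9 = 448/33
Expected profit = 448/33 − 10 = 118/33 ≈ $3.58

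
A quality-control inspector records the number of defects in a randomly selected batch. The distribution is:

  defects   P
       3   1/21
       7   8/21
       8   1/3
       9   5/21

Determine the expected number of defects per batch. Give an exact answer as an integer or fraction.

160/21

E[X] = (1/21)·3 + (8/21)·7 + (1/3)·8 + (5/21)·9
     = 160/21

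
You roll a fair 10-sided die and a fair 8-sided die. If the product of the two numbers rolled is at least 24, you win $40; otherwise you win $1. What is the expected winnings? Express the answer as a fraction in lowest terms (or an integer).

E[payout] = (11/20)·1 + (9/20)·40 = 371/20

371/20 dollars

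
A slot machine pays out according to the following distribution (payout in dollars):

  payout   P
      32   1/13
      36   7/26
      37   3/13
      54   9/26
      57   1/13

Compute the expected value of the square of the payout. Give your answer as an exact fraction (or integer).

26038/13

E[X²] = (1/13)·1024 + (7/26)·1296 + (3/13)·1369 + (9/26)·2916 + (1/13)·3249
     = 26038/13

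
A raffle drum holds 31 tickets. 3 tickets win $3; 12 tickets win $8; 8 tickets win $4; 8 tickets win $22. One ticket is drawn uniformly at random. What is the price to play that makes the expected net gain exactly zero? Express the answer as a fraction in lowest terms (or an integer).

E[payout] = (3/31)·3 + (12/31)·8 + (8/31)·4 + (8/31)·22 = 313/31
Fair fee = E[payout] = 313/31

313/31 dollars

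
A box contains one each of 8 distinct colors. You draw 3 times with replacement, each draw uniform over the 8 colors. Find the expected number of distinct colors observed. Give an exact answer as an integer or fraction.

Let Xⱼ=1 if type j appears at least once. P(Xⱼ=1) = 1 − ((8−1)/8)^3 = 169/512.
E[#distinct] = 8·169/512 = 169/64.

169/64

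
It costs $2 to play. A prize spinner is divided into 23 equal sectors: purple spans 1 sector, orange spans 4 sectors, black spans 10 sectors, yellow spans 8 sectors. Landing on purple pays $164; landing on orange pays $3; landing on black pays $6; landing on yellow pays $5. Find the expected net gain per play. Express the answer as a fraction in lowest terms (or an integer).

E[payout] = (1/23)·164 + (4/23)·3 + (10/23)·6 + (8/23)·5 = 12
Expected profit = 12 − 2 = 10

$10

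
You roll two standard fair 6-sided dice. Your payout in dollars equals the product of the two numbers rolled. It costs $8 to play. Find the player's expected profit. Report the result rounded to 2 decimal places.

Distribution of the product of the two numbers rolled: 1 w.p. 1/36, 2 w.p. 1/18, 3 w.p. 1/18, 4 w.p. 1/12, 5 w.p. 1/18, 6 w.p. 1/9, …
E[payout] = (1/36)·1 + (1/18)·2 + (1/18)·3 + (1/12)·4 + (1/18)·5 + (1/9)·6 + (1/18)·8 + (1/36)·9 + (1/18)·10 + (1/9)·12 + (1/18)·15 + (1/36)·16 + (1/18)·18 + (1/18)·20 + (1/18)·24 + (1/36)·25 + (1/18)·30 + (1/36)·36 = 49/4
Expected profit = 49/4 − 8 = 17/4 ≈ $4.25

$4.25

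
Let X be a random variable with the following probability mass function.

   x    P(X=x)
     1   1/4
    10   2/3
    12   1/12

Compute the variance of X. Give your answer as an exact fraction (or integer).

E[X] = (1/4)·1 + (2/3)·10 + (1/12)·12 = 95/12
E[X²] = (1/4)·1 + (2/3)·100 + (1/12)·144 = 947/12
Var(X) = 947/12 − (95/12)² = 2339/144

2339/144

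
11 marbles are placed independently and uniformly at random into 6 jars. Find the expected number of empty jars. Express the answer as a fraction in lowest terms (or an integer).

48828125/60466176

Let Xⱼ=1 if jar j is empty. P(Xⱼ=1) = ((6-1)/6)^11 = 48828125/362797056.
By linearity, E[#empty] = 6·48828125/362797056 = 48828125/60466176.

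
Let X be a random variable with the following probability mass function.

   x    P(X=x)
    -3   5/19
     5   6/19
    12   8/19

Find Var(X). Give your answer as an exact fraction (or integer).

E[X] = (5/19)·(-3) + (6/19)·5 + (8/19)·12 = 111/19
E[X²] = (5/19)·9 + (6/19)·25 + (8/19)·144 = 1347/19
Var(X) = 1347/19 − (111/19)² = 13272/361

13272/361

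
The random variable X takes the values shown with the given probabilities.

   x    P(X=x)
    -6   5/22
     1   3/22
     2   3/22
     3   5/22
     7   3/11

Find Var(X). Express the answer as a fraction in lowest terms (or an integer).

2613/121

E[X] = (5/22)·(-6) + (3/22)·1 + (3/22)·2 + (5/22)·3 + (3/11)·7 = 18/11
E[X²] = (5/22)·36 + (3/22)·1 + (3/22)·4 + (5/22)·9 + (3/11)·49 = 267/11
Var(X) = 267/11 − (18/11)² = 2613/121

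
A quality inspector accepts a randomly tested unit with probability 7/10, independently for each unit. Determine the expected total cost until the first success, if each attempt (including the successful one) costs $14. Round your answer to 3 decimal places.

$20.000

E[#attempts] = 1/p = 10/7; E[cost] = 14·10/7 = 20.
≈ 20.000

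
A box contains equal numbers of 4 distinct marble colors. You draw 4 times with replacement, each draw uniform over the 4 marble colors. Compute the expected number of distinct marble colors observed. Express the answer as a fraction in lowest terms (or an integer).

175/64

Let Xⱼ=1 if type j appears at least once. P(Xⱼ=1) = 1 − ((4−1)/4)^4 = 175/256.
E[#distinct] = 4·175/256 = 175/64.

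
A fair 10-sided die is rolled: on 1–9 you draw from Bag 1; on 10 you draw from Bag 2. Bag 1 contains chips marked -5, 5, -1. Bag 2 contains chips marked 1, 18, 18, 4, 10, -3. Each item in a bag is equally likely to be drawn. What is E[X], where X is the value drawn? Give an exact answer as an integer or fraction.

1/2

E[X | Bag 1] = (-5 + 5 − 1)/3 = -1/3
E[X | Bag 2] = (1 + 18 + 18 + 4 + 10 − 3)/6 = 8
E[X] = (9/10)·(-1/3) + (1/10)·8 = 1/2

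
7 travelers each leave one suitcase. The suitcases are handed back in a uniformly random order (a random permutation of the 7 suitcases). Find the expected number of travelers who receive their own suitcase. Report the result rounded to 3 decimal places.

Let Xᵢ = 1 if person i gets their own suitcase. For each i, P(Xᵢ=1) = 1/7.
By linearity of expectation, E[X₁+…+X_7] = 7·(1/7) = 1.
≈ 1.000

1.000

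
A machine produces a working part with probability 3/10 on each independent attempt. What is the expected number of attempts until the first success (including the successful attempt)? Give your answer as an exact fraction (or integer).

10/3

For a geometric distribution, E[trials] = 1/p = 1/(3/10) = 10/3.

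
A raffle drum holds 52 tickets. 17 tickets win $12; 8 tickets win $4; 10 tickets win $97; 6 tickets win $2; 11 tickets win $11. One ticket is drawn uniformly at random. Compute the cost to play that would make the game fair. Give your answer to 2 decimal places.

E[payout] = (17/52)·12 + (8/52)·4 + (10/52)·97 + (6/52)·2 + (11/52)·11 = 103/4
Fair fee = E[payout] = 103/4 ≈ $25.75

$25.75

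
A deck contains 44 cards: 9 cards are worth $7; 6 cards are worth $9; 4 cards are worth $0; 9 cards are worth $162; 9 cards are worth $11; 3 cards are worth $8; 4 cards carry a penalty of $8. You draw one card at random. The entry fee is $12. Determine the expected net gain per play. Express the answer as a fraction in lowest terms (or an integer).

E[payout] = (9/44)·7 + (6/44)·9 + (4/44)·0 + (9/44)·162 + (9/44)·11 + (3/44)·8 + (4/44)·(-8) = 833/22
Expected profit = 833/22 − 12 = 569/22

569/22 dollars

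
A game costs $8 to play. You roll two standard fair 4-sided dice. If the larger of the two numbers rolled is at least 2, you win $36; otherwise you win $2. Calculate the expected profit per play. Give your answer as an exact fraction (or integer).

207/8 dollars

E[payout] = (1/16)·2 + (15/16)·36 = 271/8
Expected profit = 271/8 − 8 = 207/8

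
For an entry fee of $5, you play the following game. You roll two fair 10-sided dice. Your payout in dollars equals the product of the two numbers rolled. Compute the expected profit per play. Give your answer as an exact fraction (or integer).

Distribution of the product of the two numbers rolled: 1 w.p. 1/100, 2 w.p. 1/50, 3 w.p. 1/50, 4 w.p. 3/100, 5 w.p. 1/50, 6 w.p. 1/25, …
E[payout] = (1/100)·1 + (1/50)·2 + (1/50)·3 + (3/100)·4 + (1/50)·5 + (1/25)·6 + (1/50)·7 + (1/25)·8 + (3/100)·9 + (1/25)·10 + (1/25)·12 + (1/50)·14 + (1/50)·15 + (3/100)·16 + (1/25)·18 + (1/25)·20 + (1/50)·21 + (1/25)·24 + (1/100)·25 + (1/50)·27 + (1/50)·28 + (1/25)·30 + (1/50)·32 + (1/50)·35 + (3/100)·36 + (1/25)·40 + (1/50)·42 + (1/50)·45 + (1/50)·48 + (1/100)·49 + (1/50)·50 + (1/50)·54 + (1/50)·56 + (1/50)·60 + (1/50)·63 + (1/100)·64 + (1/50)·70 + (1/50)·72 + (1/50)·80 + (1/100)·81 + (1/50)·90 + (1/100)·100 = 121/4
Expected profit = 121/4 − 5 = 101/4

101/4 dollars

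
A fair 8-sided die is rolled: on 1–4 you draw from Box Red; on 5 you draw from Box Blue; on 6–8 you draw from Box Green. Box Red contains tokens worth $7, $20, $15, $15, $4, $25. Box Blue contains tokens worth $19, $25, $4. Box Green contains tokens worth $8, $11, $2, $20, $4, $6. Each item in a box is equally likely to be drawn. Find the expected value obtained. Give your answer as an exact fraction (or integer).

E[X | Box Red] = (7 + 20 + 15 + 15 + 4 + 25)/6 = 43/3
E[X | Box Blue] = (19 + 25 + 4)/3 = 16
E[X | Box Green] = (8 + 11 + 2 + 20 + 4 + 6)/6 = 17/2
E[X] = (1/2)·43/3 + (1/8)·16 + (3/8)·17/2 = 593/48

593/48 dollars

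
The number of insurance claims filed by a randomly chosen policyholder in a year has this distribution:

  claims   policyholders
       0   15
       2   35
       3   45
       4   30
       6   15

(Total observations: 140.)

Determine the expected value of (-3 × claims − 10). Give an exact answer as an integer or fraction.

-529/28

Total = 140, so P(claims=0) = 15/140, etc.
E[-3x-10] = (3/28)·(-10) + (1/4)·(-16) + (9/28)·(-19) + (3/14)·(-22) + (3/28)·(-28)
     = -529/28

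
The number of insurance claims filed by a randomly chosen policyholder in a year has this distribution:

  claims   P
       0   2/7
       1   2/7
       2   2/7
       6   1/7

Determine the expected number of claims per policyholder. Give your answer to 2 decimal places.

1.71

E[X] = (2/7)·0 + (2/7)·1 + (2/7)·2 + (1/7)·6
     = 12/7 ≈ 1.71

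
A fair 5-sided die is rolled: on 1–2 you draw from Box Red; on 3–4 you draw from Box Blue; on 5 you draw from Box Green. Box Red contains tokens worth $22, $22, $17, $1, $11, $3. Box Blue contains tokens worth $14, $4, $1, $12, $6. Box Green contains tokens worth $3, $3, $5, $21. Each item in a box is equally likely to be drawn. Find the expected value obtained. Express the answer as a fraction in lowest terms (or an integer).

722/75 dollars

E[X | Box Red] = (22 + 22 + 17 + 1 + 11 + 3)/6 = 38/3
E[X | Box Blue] = (14 + 4 + 1 + 12 + 6)/5 = 37/5
E[X | Box Green] = (3 + 3 + 5 + 21)/4 = 8
E[X] = (2/5)·38/3 + (2/5)·37/5 + (1/5)·8 = 722/75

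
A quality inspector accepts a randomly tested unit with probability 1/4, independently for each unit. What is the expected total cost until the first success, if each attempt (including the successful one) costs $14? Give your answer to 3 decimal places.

E[#attempts] = 1/p = 4; E[cost] = 14·4 = 56.
≈ 56.000

$56.000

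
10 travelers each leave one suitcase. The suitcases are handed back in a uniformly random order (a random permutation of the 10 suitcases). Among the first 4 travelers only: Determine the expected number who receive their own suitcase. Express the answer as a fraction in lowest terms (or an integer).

2/5

Let Xᵢ = 1 if person i gets their own suitcase. For each i, P(Xᵢ=1) = 1/10.
By linearity of expectation, E[X₁+…+X_4] = 4·(1/10) = 2/5.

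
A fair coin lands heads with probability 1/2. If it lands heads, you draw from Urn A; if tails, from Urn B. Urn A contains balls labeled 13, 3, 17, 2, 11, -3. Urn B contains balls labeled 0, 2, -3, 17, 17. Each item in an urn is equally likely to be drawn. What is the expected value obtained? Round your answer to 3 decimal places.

6.883

E[X | Urn A] = (13 + 3 + 17 + 2 + 11 − 3)/6 = 43/6
E[X | Urn B] = (0 + 2 − 3 + 17 + 17)/5 = 33/5
E[X] = (1/2)·43/6 + (1/2)·33/5 = 413/60 ≈ 6.883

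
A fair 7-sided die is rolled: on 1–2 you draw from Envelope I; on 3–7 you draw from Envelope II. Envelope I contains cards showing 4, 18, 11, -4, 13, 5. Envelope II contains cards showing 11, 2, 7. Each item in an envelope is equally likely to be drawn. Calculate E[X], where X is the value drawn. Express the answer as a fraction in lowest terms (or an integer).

7

E[X | Envelope I] = (4 + 18 + 11 − 4 + 13 + 5)/6 = 47/6
E[X | Envelope II] = (11 + 2 + 7)/3 = 20/3
E[X] = (2/7)·47/6 + (5/7)·20/3 = 7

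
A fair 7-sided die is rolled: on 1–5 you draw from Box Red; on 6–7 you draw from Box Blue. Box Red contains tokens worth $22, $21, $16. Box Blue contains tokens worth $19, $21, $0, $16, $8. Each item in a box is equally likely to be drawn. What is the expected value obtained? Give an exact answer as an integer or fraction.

E[X | Box Red] = (22 + 21 + 16)/3 = 59/3
E[X | Box Blue] = (19 + 21 + 0 + 16 + 8)/5 = 64/5
E[X] = (5/7)·59/3 + (2/7)·64/5 = 1859/105

1859/105 dollars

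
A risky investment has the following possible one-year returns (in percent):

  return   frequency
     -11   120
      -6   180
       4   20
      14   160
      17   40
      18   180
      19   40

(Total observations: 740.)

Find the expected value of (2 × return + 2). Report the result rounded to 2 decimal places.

14.43

Total = 740, so P(return=-11) = 120/740, etc.
E[2x+2] = (6/37)·(-20) + (9/37)·(-10) + (1/37)·10 + (8/37)·30 + (2/37)·36 + (9/37)·38 + (2/37)·40
     = 534/37 ≈ 14.43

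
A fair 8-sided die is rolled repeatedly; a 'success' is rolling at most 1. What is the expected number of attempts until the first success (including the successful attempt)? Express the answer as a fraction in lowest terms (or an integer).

8

For a geometric distribution, E[trials] = 1/p = 1/(1/8) = 8.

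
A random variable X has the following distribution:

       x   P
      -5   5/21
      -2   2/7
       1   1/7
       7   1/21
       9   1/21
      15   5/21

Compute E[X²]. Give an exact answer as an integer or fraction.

67

E[X²] = (5/21)·25 + (2/7)·4 + (1/7)·1 + (1/21)·49 + (1/21)·81 + (5/21)·225
     = 67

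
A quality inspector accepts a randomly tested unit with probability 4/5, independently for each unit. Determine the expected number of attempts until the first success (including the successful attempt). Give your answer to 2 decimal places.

1.25

For a geometric distribution, E[trials] = 1/p = 1/(4/5) = 5/4.
≈ 1.25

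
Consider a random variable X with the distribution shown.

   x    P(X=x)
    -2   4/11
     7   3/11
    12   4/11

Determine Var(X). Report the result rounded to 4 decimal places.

36.4298

E[X] = (4/11)·(-2) + (3/11)·7 + (4/11)·12 = 61/11
E[X²] = (4/11)·4 + (3/11)·49 + (4/11)·144 = 739/11
Var(X) = 739/11 − (61/11)² = 4408/121 ≈ 36.4298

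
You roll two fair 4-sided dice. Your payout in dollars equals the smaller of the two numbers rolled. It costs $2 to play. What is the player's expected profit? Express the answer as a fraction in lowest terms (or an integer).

-1/8 dollars

Distribution of the smaller of the two numbers rolled: 1 w.p. 7/16, 2 w.p. 5/16, 3 w.p. 3/16, 4 w.p. 1/16
E[payout] = (7/16)·1 + (5/16)·2 + (3/16)·3 + (1/16)·4 = 15/8
Expected profit = 15/8 − 2 = -1/8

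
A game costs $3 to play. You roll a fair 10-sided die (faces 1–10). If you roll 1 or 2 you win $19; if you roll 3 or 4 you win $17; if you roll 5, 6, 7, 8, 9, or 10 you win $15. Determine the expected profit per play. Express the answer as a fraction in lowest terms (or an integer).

E[payout] = (3/5)·15 + (1/5)·17 + (1/5)·19 = 81/5
Expected profit = 81/5 − 3 = 66/5

66/5 dollars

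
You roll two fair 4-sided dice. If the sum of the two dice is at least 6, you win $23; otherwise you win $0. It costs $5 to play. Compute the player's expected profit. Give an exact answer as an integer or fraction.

E[payout] = (5/8)·0 + (3/8)·23 = 69/8
Expected profit = 69/8 − 5 = 29/8

29/8 dollars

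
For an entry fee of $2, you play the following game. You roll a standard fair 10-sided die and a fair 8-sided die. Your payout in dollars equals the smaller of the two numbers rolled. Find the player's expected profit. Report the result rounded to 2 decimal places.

$1.45

Distribution of the smaller of the two numbers rolled: 1 w.p. 17/80, 2 w.p. 3/16, 3 w.p. 13/80, 4 w.p. 11/80, 5 w.p. 9/80, 6 w.p. 7/80, …
E[payout] = (17/80)·1 + (3/16)·2 + (13/80)·3 + (11/80)·4 + (9/80)·5 + (7/80)·6 + (1/16)·7 + (3/80)·8 = 69/20
Expected profit = 69/20 − 2 = 29/20 ≈ $1.45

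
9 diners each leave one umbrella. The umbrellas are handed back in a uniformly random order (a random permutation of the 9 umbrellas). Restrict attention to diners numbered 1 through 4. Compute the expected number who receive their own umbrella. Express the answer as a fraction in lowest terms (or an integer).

4/9

Let Xᵢ = 1 if person i gets their own umbrella. For each i, P(Xᵢ=1) = 1/9.
By linearity of expectation, E[X₁+…+X_4] = 4·(1/9) = 4/9.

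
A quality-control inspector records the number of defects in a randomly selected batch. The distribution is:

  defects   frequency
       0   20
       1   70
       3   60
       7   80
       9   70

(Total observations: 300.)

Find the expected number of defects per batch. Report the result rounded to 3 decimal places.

Total = 300, so P(defects=0) = 20/300, etc.
E[X] = (1/15)·0 + (7/30)·1 + (1/5)·3 + (4/15)·7 + (7/30)·9
     = 24/5 ≈ 4.800

4.800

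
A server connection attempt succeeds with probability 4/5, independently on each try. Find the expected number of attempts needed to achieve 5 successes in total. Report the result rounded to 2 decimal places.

6.25

By linearity (sum of 5 independent geometric waits), E[trials] = 5/p = 5/(4/5) = 25/4.
≈ 6.25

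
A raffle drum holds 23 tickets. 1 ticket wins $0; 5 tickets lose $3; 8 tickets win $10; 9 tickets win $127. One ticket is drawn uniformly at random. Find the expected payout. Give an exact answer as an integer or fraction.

1208/23 dollars

E[payout] = (1/23)·0 + (5/23)·(-3) + (8/23)·10 + (9/23)·127 = 1208/23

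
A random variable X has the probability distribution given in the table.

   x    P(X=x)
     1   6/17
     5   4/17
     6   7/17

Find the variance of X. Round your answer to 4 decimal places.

E[X] = (6/17)·1 + (4/17)·5 + (7/17)·6 = 4
E[X²] = (6/17)·1 + (4/17)·25 + (7/17)·36 = 358/17
Var(X) = 358/17 − (4)² = 86/17 ≈ 5.0588

5.0588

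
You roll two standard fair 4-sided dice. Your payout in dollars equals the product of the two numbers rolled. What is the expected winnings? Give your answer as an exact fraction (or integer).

25/4 dollars

Distribution of the product of the two numbers rolled: 1 w.p. 1/16, 2 w.p. 1/8, 3 w.p. 1/8, 4 w.p. 3/16, 6 w.p. 1/8, 8 w.p. 1/8, …
E[payout] = (1/16)·1 + (1/8)·2 + (1/8)·3 + (3/16)·4 + (1/8)·6 + (1/8)·8 + (1/16)·9 + (1/8)·12 + (1/16)·16 = 25/4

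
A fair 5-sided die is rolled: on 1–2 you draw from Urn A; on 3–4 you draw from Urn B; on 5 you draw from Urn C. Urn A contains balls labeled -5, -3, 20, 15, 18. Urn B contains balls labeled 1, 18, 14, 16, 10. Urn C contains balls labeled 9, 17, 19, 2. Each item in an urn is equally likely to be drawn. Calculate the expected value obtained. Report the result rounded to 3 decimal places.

10.670

E[X | Urn A] = (-5 − 3 + 20 + 15 + 18)/5 = 9
E[X | Urn B] = (1 + 18 + 14 + 16 + 10)/5 = 59/5
E[X | Urn C] = (9 + 17 + 19 + 2)/4 = 47/4
E[X] = (2/5)·9 + (2/5)·59/5 + (1/5)·47/4 = 1067/100 ≈ 10.670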